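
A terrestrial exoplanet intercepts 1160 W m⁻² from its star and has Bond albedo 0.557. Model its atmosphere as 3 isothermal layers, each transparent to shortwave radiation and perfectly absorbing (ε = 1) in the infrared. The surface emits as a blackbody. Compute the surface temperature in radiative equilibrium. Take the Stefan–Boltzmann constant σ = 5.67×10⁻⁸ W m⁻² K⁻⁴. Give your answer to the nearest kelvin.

OLR = S(1−α)/4 = 128.5 W m⁻²; the top layer radiates at T_e = 218.2 K.
With N = 3 opaque layers, T_s = (N+1)^(1/4)·T_e = 4^(1/4)·218.2 = 308.5 K.

309 kelvin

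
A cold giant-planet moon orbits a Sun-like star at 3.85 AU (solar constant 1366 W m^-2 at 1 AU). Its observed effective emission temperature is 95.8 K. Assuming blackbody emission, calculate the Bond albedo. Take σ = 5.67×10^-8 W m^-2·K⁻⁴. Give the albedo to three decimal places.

0.793

Irradiance scales as 1/d², so S = 1366 W m^-2 × (1/3.85)² = 92.16 W m^-2.
Energy balance: S(1−α)/4 = σT⁴, so 1−α = 4σT⁴/S.
σT⁴ = 4.776 W m^-2, so 4σT⁴ = 19.10 W m^-2.
Hence α = 1 − 19.10/92.16 = 0.7927.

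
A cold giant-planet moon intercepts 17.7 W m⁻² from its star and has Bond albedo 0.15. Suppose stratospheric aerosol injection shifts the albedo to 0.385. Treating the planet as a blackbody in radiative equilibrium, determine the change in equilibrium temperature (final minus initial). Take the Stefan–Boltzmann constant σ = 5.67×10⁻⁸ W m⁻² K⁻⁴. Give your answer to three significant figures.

Before: T₁ = [17.70·0.85/(4σ)]^(1/4) = 90.25 K.
Final:   T₂ = [S(1−0.385)/(4σ)]^(1/4) = 83.23 K.
Change: 83.23 − 90.25 = -7.014 K.

-7.01 kelvin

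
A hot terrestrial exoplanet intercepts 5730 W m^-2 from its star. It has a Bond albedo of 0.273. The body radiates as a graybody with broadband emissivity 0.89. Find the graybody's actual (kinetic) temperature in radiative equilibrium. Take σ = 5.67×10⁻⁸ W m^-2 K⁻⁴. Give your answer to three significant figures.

379 kelvin

Averaging over the sphere, the absorbed flux is S(1−α)/4 = 1041 W m^-2.
Radiative balance εσT⁴ = 1041 gives T = [1041/(0.89·σ)]^(1/4) = 379.0 K.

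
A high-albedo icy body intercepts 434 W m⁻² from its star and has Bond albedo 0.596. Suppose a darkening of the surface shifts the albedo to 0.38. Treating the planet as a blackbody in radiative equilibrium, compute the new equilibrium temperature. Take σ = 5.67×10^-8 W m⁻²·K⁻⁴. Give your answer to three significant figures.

New equilibrium: T₂ = [(1−0.38)·434.0/(4σ)]^(1/4) = 185.6 K.

186 K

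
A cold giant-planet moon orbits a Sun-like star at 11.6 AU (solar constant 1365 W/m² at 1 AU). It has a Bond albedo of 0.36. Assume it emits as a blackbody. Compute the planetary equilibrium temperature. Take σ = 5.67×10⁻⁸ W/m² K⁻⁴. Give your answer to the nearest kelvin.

73 K

By the inverse-square law, S = 1365/11.6² = 10.14 W/m².
Averaging over the sphere, the absorbed flux is S(1−α)/4 = 1.623 W/m².
In equilibrium σT⁴ equals this, so T = 73.15 K.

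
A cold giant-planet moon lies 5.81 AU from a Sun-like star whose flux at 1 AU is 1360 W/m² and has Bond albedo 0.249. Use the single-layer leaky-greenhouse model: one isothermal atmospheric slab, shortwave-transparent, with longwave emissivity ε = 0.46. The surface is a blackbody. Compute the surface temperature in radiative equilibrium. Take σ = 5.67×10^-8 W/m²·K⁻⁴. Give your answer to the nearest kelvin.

115 K

By the inverse-square law, S = 1360/5.81² = 40.29 W/m².
Effective emission temperature (TOA balance): σT_e⁴ = S(1−α)/4 = 7.564 W/m² → T_e = 107.5 K.
The surface balance (absorbed SW + ε·downward IR = σT_s⁴) with T_a⁴ = T_s⁴/2 reduces to T_s = T_e·[2/(2−ε)]^¼ = 114.7 K.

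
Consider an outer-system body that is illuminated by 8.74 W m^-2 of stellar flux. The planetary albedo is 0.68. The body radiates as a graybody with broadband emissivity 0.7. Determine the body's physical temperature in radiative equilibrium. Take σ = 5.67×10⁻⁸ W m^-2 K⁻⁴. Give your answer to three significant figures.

64.8 K

Averaging over the sphere, the absorbed flux is S(1−α)/4 = 0.6992 W m^-2.
Equating to εσT⁴ with ε = 0.7: T = (0.6992/0.7σ)^(1/4) = 64.79 K.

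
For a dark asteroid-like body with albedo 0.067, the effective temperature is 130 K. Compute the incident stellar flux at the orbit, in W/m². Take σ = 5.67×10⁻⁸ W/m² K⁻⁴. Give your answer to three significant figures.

69.4 W/m²

From S(1−α)/4 = σT⁴: S = 4σT⁴/(1−α).
σT⁴ = 5.67×10⁻⁸·(130)⁴ = 16.19 W/m².
So S = 4×16.19/(1−0.067) = 69.43 W/m².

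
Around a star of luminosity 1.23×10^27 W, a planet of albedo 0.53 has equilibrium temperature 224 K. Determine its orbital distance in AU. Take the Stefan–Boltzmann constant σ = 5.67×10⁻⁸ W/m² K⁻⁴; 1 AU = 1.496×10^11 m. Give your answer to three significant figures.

1.90 AU

Energy balance gives S = 4σT⁴/(1−α) = 1215 W/m².
S = L/(4πd²) → d = √(L/4πS) = √(1.23×10^27/(4π·1215)) = 2.838×10^11 m = 1.897 AU.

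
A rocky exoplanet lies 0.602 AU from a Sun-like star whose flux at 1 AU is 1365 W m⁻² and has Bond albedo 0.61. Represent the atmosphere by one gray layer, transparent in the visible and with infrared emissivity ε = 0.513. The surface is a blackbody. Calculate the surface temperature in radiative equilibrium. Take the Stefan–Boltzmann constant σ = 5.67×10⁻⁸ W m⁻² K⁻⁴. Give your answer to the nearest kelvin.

Irradiance scales as 1/d², so S = 1365 W m⁻² × (1/0.602)² = 3767 W m⁻².
Effective emission temperature (TOA balance): σT_e⁴ = S(1−α)/4 = 367.2 W m⁻² → T_e = 283.7 K.
For a single slab of emissivity ε, T_s⁴ = 2T_e⁴/(2−ε); thus T_s = 283.7·(1.345)^(1/4) = 305.5 K.

306 K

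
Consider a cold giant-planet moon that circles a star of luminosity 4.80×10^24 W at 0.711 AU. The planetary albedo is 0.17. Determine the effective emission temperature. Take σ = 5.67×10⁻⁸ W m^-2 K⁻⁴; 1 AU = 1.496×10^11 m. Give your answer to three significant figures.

105 kelvin

d = 0.711 × 1.496×10^11 m = 1.064×10^11 m.
Spreading L over a sphere of radius d: S = 4.80×10^24/(4π·1.06×10^11²) = 33.76 W m^-2.
The planet absorbs (1−α)S over its disc πR² and re-emits over 4πR², so the mean absorbed flux is (1−0.17)·33.76/4 = 7.006 W m^-2.
Set σT⁴ = 7.006 → T = (7.006/σ)^(1/4) = 105.4 K.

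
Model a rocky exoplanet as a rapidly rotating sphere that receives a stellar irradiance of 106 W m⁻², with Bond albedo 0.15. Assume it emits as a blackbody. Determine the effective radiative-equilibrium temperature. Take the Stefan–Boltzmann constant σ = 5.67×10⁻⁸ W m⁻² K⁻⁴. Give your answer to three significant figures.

The planet absorbs (1−α)S over its disc πR² and re-emits over 4πR², so the mean absorbed flux is (1−0.15)·106.0/4 = 22.52 W m⁻².
Balancing against σT⁴: T = (22.52/5.67×10⁻⁸)^(1/4) = 141.2 K.

141 K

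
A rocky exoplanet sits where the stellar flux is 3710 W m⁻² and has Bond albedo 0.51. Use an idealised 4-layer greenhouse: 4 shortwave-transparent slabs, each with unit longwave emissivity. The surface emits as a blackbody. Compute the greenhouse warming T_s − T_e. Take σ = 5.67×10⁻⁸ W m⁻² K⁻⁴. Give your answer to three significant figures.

148 K

OLR = S(1−α)/4 = 454.5 W m⁻²; the top layer radiates at T_e = 299.2 K.
T_s = (N+1)^(1/4)·T_e = 447.4 K.
Warming: T_s − T_e = 148.2 K.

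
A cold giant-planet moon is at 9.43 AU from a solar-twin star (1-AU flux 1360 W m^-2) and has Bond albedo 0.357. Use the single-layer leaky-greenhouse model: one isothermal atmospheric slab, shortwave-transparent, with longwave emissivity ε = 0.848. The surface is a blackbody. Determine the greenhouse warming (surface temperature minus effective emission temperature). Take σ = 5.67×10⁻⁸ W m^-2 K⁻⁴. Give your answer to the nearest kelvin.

By the inverse-square law, S = 1360/9.43² = 15.29 W m^-2.
At the top of the atmosphere, σT_e⁴ = S(1−α)/4 = 2.458 W m^-2, giving T_e = 81.15 K.
The surface balance (absorbed SW + ε·downward IR = σT_s⁴) with T_a⁴ = T_s⁴/2 reduces to T_s = T_e·[2/(2−ε)]^¼ = 93.15 K.
The atmosphere warms the surface by 12.00 K.

12 kelvin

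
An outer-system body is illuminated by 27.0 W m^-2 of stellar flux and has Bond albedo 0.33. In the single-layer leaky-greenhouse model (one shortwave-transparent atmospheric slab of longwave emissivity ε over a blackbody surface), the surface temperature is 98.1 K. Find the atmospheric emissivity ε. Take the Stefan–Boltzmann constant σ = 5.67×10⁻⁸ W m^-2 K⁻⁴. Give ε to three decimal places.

Effective temperature: T_e = [S(1−α)/(4σ)]^(1/4) = 94.50 K.
Since (2−ε)/2 = (T_e/T_s)⁴ = 0.8612, ε = 0.2775.

0.278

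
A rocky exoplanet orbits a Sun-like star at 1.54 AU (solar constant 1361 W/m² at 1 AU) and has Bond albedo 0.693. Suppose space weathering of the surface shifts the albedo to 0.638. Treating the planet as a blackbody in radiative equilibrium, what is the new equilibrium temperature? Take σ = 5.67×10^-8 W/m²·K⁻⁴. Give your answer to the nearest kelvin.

Irradiance scales as 1/d², so S = 1361 W/m² × (1/1.54)² = 573.9 W/m².
New equilibrium: T₂ = [(1−0.638)·573.9/(4σ)]^(1/4) = 174.0 K.

174 K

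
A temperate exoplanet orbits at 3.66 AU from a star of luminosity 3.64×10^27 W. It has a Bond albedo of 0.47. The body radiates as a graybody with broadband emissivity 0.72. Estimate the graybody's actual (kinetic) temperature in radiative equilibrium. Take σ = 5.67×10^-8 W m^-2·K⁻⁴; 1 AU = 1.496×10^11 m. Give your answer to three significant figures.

d = 3.66 × 1.496×10^11 m = 5.475×10^11 m.
S = L/(4πd²) = 966.2 W m^-2.
The planet absorbs (1−α)S over its disc πR² and re-emits over 4πR², so the mean absorbed flux is (1−0.47)·966.2/4 = 128.0 W m^-2.
Radiative balance εσT⁴ = 128.0 gives T = [128.0/(0.72·σ)]^(1/4) = 236.6 K.

237 K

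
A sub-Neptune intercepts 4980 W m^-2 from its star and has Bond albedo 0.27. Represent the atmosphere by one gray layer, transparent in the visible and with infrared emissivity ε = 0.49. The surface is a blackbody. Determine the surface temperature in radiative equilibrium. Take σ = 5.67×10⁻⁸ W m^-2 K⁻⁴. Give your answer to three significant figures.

382 kelvin

At the top of the atmosphere, σT_e⁴ = S(1−α)/4 = 908.9 W m^-2, giving T_e = 355.8 K.
For a single slab of emissivity ε, T_s⁴ = 2T_e⁴/(2−ε); thus T_s = 355.8·(1.325)^(1/4) = 381.7 K.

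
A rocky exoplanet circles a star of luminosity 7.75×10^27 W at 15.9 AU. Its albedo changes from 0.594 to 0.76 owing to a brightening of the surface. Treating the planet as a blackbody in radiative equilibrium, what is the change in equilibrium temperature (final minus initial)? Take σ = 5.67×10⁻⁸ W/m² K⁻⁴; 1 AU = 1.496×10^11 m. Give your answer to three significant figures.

d = 15.9 × 1.496×10^11 m = 2.379×10^12 m.
Spreading L over a sphere of radius d: S = 7.75×10^27/(4π·2.38×10^12²) = 109.0 W/m².
Before: T₁ = [109.0·0.406/(4σ)]^(1/4) = 118.2 K.
With α = 0.76, T₂ = 103.6 K.
ΔT = T₂ − T₁ = -14.56 K.

-14.6 kelvin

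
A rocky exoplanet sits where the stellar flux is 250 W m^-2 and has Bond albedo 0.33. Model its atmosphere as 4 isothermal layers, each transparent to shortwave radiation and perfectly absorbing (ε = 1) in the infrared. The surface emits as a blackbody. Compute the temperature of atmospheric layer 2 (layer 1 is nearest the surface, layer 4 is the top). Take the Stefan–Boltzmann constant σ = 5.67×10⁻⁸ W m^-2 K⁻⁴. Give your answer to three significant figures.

217 K

OLR = S(1−α)/4 = 41.87 W m^-2; the top layer radiates at T_e = 164.9 K.
In the N-layer model, layer k (counted from the surface) has T_k = (N+1−k)^(1/4)·T_e.
With k = 2: T_2 = (4+1−2)^¼·164.9 K = 217.0 K.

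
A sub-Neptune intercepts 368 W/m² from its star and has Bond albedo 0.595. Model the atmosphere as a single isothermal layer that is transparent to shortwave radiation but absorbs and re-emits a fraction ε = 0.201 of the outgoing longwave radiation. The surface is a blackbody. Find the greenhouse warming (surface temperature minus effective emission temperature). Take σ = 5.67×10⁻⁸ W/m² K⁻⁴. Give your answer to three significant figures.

4.30 K

Effective emission temperature (TOA balance): σT_e⁴ = S(1−α)/4 = 37.26 W/m² → T_e = 160.1 K.
The surface balance (absorbed SW + ε·downward IR = σT_s⁴) with T_a⁴ = T_s⁴/2 reduces to T_s = T_e·[2/(2−ε)]^¼ = 164.4 K.
T_s − T_e = 164.4 − 160.1 = 4.296 K.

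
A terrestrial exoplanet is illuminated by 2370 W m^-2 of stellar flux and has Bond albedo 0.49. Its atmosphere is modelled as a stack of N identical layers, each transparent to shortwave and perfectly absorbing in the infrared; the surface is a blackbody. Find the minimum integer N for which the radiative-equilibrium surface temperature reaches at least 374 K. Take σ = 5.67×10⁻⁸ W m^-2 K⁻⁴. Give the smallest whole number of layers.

OLR = S(1−α)/4 = 302.2 W m^-2; the top layer radiates at T_e = 270.2 K.
Need (N+1)T_e⁴ ≥ T_s⁴, i.e. N+1 ≥ (374/270.2)⁴ = 3.671.
The minimum whole number is N = 3.

3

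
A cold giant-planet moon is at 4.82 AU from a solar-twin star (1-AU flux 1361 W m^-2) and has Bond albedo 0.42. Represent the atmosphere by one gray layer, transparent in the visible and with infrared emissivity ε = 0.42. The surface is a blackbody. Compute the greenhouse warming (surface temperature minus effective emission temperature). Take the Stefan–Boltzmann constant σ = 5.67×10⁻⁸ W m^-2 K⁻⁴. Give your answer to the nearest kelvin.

7 K

Flux at the orbit: S = 1361/(4.82)² = 58.58 W m^-2.
At the top of the atmosphere, σT_e⁴ = S(1−α)/4 = 8.494 W m^-2, giving T_e = 110.6 K.
For a single slab of emissivity ε, T_s⁴ = 2T_e⁴/(2−ε); thus T_s = 110.6·(1.266)^(1/4) = 117.3 K.
Greenhouse warming: T_s − T_e = 6.716 K.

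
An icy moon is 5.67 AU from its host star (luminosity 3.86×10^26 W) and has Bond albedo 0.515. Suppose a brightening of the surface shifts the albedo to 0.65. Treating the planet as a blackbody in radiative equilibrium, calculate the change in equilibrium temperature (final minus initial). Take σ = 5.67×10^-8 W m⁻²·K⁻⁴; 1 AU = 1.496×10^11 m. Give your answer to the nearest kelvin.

d = 5.67 × 1.496×10^11 m = 8.482×10^11 m.
S = L/(4πd²) = 42.69 W m⁻².
Before: T₁ = [42.69·0.485/(4σ)]^(1/4) = 97.75 K.
With α = 0.65, T₂ = 90.09 K.
Change: 90.09 − 97.75 = -7.655 K.

-8 kelvin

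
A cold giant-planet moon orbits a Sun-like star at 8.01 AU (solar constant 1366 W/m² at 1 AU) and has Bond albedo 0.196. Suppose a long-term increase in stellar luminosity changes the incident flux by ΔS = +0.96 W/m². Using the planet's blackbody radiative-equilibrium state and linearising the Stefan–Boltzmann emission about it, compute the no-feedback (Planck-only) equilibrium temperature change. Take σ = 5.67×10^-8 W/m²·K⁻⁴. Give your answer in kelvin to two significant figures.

1.1 K

By the inverse-square law, S = 1366/8.01² = 21.29 W/m².
Unperturbed T_e = [21.29·(1−0.196)/(4σ)]^¼ = 93.21 K.
TOA radiative forcing: ΔF = (1−α)ΔS/4 = 0.804·(+0.96)/4 = 0.1930 W/m².
Planck response: λ_P = 4σT_e³ = 4·5.67×10⁻⁸·(93.21)³ = 0.1837 W/m²/K.
So ΔT₀ = 0.1930/0.1837 = 1.05 K.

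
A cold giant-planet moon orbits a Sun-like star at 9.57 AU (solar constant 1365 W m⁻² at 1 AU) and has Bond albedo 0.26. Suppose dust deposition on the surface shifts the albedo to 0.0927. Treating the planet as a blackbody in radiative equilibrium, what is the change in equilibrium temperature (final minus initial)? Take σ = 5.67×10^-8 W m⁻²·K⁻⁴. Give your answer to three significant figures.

Irradiance scales as 1/d², so S = 1365 W m⁻² × (1/9.57)² = 14.90 W m⁻².
With α = 0.26, T₁ = 83.51 K.
Final:   T₂ = [S(1−0.0927)/(4σ)]^(1/4) = 87.87 K.
Change: 87.87 − 83.51 = 4.365 K.

4.37 kelvin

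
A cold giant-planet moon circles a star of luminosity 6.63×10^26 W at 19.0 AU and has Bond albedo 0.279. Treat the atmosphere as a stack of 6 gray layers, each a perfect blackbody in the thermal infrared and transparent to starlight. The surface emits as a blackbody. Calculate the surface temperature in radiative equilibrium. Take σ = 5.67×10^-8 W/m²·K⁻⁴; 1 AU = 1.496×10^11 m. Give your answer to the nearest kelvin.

Orbital distance: d = 19.0 AU = 2.842×10^12 m.
Flux at the orbit: S = L/(4πd²) = 6.63×10^26/(4π·(2.84×10^12)²) = 6.530 W/m².
Top-of-atmosphere balance: σT_e⁴ = S(1−α)/4 = 1.177 W/m² → T_e = 67.50 K.
Layer-by-layer balance gives σT_s⁴ = (N+1)σT_e⁴, so T_s = 7^¼·67.50 = 109.8 K.

110 K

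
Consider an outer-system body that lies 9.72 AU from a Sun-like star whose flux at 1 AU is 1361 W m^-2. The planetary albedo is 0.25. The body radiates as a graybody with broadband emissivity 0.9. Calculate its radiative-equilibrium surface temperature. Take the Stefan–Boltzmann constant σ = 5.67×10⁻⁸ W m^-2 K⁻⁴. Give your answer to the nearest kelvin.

By the inverse-square law, S = 1361/9.72² = 14.41 W m^-2.
Averaging over the sphere, the absorbed flux is S(1−α)/4 = 2.701 W m^-2.
Radiative balance εσT⁴ = 2.701 gives T = [2.701/(0.9·σ)]^(1/4) = 85.30 K.

85 K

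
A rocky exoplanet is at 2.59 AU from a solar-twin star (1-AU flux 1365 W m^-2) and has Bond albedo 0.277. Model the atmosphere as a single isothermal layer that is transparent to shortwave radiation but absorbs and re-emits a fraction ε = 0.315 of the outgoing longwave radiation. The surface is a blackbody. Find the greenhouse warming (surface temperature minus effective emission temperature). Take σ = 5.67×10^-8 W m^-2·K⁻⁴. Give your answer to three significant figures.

6.99 K

Irradiance scales as 1/d², so S = 1365 W m^-2 × (1/2.59)² = 203.5 W m^-2.
The planet radiates to space at T_e = [S(1−α)/(4σ)]^(1/4) = 159.6 K.
Surface balance with a leaky layer gives σT_s⁴ = σT_e⁴·2/(2−ε), so T_s = T_e·[2/(2−0.315)]^(1/4) = 166.6 K.
The atmosphere warms the surface by 6.986 K.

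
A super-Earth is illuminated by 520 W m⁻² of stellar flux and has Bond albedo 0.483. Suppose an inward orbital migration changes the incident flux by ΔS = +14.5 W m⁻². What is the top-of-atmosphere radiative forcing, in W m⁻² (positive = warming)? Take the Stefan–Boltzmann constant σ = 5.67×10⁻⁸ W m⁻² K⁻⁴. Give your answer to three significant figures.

1.87 W m⁻²

Only a fraction (1−α) is absorbed and it's spread over 4πR², so ΔF = (1−α)ΔS/4 = 1.874 W m⁻².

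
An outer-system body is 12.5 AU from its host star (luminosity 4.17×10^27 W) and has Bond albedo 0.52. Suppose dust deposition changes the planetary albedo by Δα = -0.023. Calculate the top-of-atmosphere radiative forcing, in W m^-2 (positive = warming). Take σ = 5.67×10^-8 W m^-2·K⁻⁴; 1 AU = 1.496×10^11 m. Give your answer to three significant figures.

0.546 W m^-2

Orbital distance: d = 12.5 AU = 1.870×10^12 m.
S = L/(4πd²) = 94.89 W m^-2.
The change in absorbed flux is Δ[S(1−α)/4] = −SΔα/4 = 0.5456 W m^-2.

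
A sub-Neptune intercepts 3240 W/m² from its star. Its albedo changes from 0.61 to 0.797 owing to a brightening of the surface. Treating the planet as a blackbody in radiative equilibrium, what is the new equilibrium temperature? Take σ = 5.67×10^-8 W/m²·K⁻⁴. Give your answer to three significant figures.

New equilibrium: T₂ = [(1−0.797)·3240/(4σ)]^(1/4) = 232.1 K.

232 kelvin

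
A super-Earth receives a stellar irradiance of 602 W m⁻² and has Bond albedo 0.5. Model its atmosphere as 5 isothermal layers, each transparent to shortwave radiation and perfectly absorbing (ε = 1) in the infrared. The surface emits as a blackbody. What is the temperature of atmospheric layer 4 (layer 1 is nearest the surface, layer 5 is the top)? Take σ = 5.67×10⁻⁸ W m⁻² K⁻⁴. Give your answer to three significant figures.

227 K

Top-of-atmosphere balance: σT_e⁴ = S(1−α)/4 = 75.25 W m⁻² → T_e = 190.9 K.
The net upward flux σT_e⁴ is constant between every pair of levels, so T_k⁴ = (N+1−k)T_e⁴.
With k = 4: T_4 = (5+1−4)^¼·190.9 K = 227.0 K.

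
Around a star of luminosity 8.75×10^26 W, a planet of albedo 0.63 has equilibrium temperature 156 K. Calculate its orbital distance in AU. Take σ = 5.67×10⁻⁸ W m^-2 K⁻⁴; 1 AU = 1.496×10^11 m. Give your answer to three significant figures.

2.93 AU

The flux needed for this T is 4σT⁴/(1−0.63) = 363.0 W m^-2.
Then d = [L/(4πS)]^(1/2) = 4.380×10^11 m, i.e. 2.928 AU.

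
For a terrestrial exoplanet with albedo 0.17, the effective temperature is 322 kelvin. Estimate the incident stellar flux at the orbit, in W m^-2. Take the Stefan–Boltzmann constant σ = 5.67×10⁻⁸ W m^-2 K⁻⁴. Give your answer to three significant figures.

2940 W m^-2

Invert the energy balance for S: S = 4σT⁴/(1−α).
σT⁴ = 5.67×10⁻⁸·(322)⁴ = 609.5 W m^-2.
So S = 4×609.5/(1−0.17) = 2938 W m^-2.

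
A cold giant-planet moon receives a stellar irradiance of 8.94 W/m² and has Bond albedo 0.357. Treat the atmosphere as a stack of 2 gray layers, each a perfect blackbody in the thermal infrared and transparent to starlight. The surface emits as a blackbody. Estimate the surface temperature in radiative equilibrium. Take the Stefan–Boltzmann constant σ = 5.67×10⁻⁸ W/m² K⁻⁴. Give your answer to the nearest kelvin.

The effective emission temperature is T_e = [S(1−α)/(4σ)]^¼ = 70.95 K.
With N = 2 opaque layers, T_s = (N+1)^(1/4)·T_e = 3^(1/4)·70.95 = 93.38 K.

93 kelvin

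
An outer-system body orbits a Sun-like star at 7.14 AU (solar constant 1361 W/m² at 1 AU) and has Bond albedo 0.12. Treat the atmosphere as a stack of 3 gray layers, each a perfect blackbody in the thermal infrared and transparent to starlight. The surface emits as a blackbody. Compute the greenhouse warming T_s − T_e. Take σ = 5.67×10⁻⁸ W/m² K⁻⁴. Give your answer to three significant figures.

Flux at the orbit: S = 1361/(7.14)² = 26.70 W/m².
The effective emission temperature is T_e = [S(1−α)/(4σ)]^¼ = 100.9 K.
Surface: T_s = (4)^¼·T_e = 142.7 K.
Warming: T_s − T_e = 41.79 K.

41.8 K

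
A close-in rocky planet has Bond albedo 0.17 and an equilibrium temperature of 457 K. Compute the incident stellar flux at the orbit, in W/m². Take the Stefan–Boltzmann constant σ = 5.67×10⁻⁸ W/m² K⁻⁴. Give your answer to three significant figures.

From S(1−α)/4 = σT⁴: S = 4σT⁴/(1−α).
σT⁴ = 5.67×10⁻⁸·(457)⁴ = 2473 W/m².
S = 4·2473/0.83 = 11920 W/m².

11900 W/m²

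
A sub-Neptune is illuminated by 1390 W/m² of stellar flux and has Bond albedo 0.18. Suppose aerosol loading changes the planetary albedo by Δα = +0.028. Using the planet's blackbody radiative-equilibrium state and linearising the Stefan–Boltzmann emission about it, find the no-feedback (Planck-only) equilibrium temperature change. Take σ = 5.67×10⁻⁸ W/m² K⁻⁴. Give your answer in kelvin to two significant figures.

Reference equilibrium: T_e = [S(1−α)/(4σ)]^(1/4) = 266.3 K.
The change in absorbed flux is Δ[S(1−α)/4] = −SΔα/4 = -9.730 W/m².
The Planck feedback parameter is 4σT_e³ = 4.281 W/m²/K.
ΔT₀ = ΔF/λ_P = -9.730/4.281 = -2.27 K.

-2.3 kelvin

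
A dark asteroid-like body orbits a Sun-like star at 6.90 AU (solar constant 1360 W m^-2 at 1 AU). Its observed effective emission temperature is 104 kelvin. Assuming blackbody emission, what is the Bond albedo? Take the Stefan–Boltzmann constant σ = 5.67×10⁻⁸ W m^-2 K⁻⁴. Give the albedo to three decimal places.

0.071

Flux at the orbit: S = 1360/(6.90)² = 28.57 W m^-2.
Energy balance: S(1−α)/4 = σT⁴, so 1−α = 4σT⁴/S.
4σT⁴ = 4·5.67×10⁻⁸·(104)⁴ = 26.53 W m^-2.
Hence α = 1 − 26.53/28.57 = 0.0712.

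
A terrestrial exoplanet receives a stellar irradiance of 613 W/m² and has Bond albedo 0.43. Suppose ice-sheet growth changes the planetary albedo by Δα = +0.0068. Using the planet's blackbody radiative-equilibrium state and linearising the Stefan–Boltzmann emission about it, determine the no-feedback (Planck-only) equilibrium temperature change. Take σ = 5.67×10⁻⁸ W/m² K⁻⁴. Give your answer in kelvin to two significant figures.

-0.59 K

The baseline emission temperature is T_e = 198.1 K.
ΔF = −(S/4)Δα = −(613.0/4)×(+0.0068) = -1.042 W/m².
Planck response: λ_P = 4σT_e³ = 4·5.67×10⁻⁸·(198.1)³ = 1.764 W/m²/K.
Hence the no-feedback warming is ΔF/(4σT_e³) = -0.591 K.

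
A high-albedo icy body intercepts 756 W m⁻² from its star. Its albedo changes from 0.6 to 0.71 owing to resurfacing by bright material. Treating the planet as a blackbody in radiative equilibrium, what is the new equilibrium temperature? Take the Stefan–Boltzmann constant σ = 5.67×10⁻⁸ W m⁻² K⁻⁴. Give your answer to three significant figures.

176 kelvin

New equilibrium: T₂ = [(1−0.71)·756.0/(4σ)]^(1/4) = 176.3 K.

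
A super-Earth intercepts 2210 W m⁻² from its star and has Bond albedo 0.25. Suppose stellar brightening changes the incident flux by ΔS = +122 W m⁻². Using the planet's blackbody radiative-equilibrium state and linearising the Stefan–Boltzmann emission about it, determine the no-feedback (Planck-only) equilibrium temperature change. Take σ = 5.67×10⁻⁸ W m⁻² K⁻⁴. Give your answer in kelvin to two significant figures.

The baseline emission temperature is T_e = 292.4 K.
ΔF = Δ[S(1−α)]/4 = (1−0.25)·+122/4 = 22.88 W m⁻².
Planck response: λ_P = 4σT_e³ = 4·5.67×10⁻⁸·(292.4)³ = 5.669 W m⁻²/K.
Hence the no-feedback warming is ΔF/(4σT_e³) = 4.04 K.

4.0 kelvin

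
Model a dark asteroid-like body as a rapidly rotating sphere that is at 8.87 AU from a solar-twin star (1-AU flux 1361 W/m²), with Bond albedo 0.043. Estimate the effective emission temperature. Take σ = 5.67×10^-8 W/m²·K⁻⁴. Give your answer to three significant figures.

92.4 K

By the inverse-square law, S = 1361/8.87² = 17.30 W/m².
The planet absorbs (1−α)S over its disc πR² and re-emits over 4πR², so the mean absorbed flux is (1−0.043)·17.30/4 = 4.139 W/m².
Set σT⁴ = 4.139 → T = (4.139/σ)^(1/4) = 92.43 K.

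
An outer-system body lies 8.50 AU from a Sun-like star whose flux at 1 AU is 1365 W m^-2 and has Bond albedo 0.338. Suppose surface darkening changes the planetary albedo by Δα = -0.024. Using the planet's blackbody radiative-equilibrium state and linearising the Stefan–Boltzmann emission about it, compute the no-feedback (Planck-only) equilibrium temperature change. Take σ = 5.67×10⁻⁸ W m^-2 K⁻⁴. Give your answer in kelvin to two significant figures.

By the inverse-square law, S = 1365/8.50² = 18.89 W m^-2.
The baseline emission temperature is T_e = 86.17 K.
TOA radiative forcing: ΔF = −S·Δα/4 = −18.89·(-0.024)/4 = 0.1134 W m^-2.
Planck response: λ_P = 4σT_e³ = 4·5.67×10⁻⁸·(86.17)³ = 0.1451 W m^-2/K.
Hence the no-feedback warming is ΔF/(4σT_e³) = 0.781 K.

0.78 K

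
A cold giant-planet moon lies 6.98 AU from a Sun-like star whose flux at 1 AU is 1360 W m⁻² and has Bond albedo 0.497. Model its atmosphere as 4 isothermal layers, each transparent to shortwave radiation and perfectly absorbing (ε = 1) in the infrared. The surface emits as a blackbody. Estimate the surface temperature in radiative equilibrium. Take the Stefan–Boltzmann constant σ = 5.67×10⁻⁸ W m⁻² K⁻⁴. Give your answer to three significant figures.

By the inverse-square law, S = 1360/6.98² = 27.91 W m⁻².
The effective emission temperature is T_e = [S(1−α)/(4σ)]^¼ = 88.70 K.
With N = 4 opaque layers, T_s = (N+1)^(1/4)·T_e = 5^(1/4)·88.70 = 132.6 K.

133 K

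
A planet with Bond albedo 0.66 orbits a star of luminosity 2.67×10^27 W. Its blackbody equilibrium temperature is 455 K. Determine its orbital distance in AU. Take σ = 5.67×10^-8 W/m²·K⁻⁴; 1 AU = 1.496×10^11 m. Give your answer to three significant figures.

Required flux: S = 4σT⁴/(1−α) = 28590 W/m².
Then d = [L/(4πS)]^(1/2) = 8.621×10^10 m, i.e. 0.5763 AU.

0.576 AU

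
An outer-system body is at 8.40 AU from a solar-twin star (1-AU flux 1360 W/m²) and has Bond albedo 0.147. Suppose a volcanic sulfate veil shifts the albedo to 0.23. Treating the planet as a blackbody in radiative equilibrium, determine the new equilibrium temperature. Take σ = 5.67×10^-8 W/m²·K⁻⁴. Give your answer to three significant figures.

89.9 kelvin

Irradiance scales as 1/d², so S = 1360 W/m² × (1/8.40)² = 19.27 W/m².
With the new albedo, S(1−α₂)/4 = 3.710 W/m², so T₂ = 89.94 K.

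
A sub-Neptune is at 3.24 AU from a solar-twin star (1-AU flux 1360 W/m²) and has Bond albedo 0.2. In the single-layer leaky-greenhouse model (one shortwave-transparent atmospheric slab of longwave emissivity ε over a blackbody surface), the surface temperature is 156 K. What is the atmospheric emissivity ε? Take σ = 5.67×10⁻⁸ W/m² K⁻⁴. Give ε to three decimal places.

By the inverse-square law, S = 1360/3.24² = 129.6 W/m².
TOA balance gives T_e = 146.2 K.
Since (2−ε)/2 = (T_e/T_s)⁴ = 0.7716, ε = 0.4568.

0.457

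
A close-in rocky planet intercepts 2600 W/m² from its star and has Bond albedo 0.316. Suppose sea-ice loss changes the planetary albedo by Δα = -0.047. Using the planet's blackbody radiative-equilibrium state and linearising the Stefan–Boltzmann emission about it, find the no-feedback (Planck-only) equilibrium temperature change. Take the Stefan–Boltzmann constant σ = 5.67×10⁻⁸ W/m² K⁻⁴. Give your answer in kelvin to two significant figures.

The baseline emission temperature is T_e = 297.6 K.
ΔF = −(S/4)Δα = −(2600/4)×(-0.047) = 30.55 W/m².
Linearising σT⁴ gives d(σT⁴)/dT = 4σT_e³ = 5.976 W/m² per K.
Hence the no-feedback warming is ΔF/(4σT_e³) = 5.11 K.

5.1 K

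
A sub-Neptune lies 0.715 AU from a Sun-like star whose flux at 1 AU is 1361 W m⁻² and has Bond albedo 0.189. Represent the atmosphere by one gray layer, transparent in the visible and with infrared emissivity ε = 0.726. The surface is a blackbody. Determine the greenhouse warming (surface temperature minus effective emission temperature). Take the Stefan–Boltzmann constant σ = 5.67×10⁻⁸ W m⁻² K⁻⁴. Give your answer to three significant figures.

By the inverse-square law, S = 1361/0.715² = 2662 W m⁻².
The planet radiates to space at T_e = [S(1−α)/(4σ)]^(1/4) = 312.4 K.
For a single slab of emissivity ε, T_s⁴ = 2T_e⁴/(2−ε); thus T_s = 312.4·(1.57)^(1/4) = 349.6 K.
Greenhouse warming: T_s − T_e = 37.28 K.

37.3 K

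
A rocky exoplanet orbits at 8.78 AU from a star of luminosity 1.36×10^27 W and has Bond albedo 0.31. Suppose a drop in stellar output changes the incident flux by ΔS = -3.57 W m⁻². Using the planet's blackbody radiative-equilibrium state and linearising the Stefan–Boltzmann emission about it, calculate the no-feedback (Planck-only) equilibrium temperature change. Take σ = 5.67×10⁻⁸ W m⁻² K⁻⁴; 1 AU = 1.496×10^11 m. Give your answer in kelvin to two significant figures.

d = 8.78 × 1.496×10^11 m = 1.313×10^12 m.
Spreading L over a sphere of radius d: S = 1.36×10^27/(4π·1.31×10^12²) = 62.73 W m⁻².
Reference equilibrium: T_e = [S(1−α)/(4σ)]^(1/4) = 117.5 K.
Only a fraction (1−α) is absorbed and it's spread over 4πR², so ΔF = (1−α)ΔS/4 = -0.6158 W m⁻².
Planck response: λ_P = 4σT_e³ = 4·5.67×10⁻⁸·(117.5)³ = 0.3683 W m⁻²/K.
ΔT₀ = ΔF/λ_P = -0.6158/0.3683 = -1.67 K.

-1.7 kelvin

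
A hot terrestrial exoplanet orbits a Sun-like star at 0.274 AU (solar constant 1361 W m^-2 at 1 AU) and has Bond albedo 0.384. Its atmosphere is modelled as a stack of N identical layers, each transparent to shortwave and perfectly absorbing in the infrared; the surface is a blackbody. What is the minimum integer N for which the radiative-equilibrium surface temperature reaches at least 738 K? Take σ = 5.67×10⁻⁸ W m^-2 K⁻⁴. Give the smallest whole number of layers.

6

Irradiance scales as 1/d², so S = 1361 W m^-2 × (1/0.274)² = 18130 W m^-2.
The effective emission temperature is T_e = [S(1−α)/(4σ)]^¼ = 471.1 K.
Since T_s⁴ = (N+1)T_e⁴, we need N ≥ (T_s/T_e)⁴ − 1 = 5.025.
The minimum whole number is N = 6.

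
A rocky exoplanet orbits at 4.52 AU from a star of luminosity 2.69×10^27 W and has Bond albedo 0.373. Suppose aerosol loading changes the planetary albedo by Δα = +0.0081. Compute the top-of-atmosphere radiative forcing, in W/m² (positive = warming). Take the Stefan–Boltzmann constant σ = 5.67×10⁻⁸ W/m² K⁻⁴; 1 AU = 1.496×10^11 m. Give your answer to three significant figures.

Orbital distance: d = 4.52 AU = 6.762×10^11 m.
Spreading L over a sphere of radius d: S = 2.69×10^27/(4π·6.76×10^11²) = 468.2 W/m².
ΔF = −(S/4)Δα = −(468.2/4)×(+0.0081) = -0.9480 W/m².

-0.948 W/m²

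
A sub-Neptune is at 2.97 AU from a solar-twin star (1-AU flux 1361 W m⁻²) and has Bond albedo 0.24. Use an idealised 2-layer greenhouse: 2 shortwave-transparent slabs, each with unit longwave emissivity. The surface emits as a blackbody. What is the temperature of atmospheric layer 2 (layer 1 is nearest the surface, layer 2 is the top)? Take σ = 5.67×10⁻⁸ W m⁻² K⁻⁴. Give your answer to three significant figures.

Flux at the orbit: S = 1361/(2.97)² = 154.3 W m⁻².
Top-of-atmosphere balance: σT_e⁴ = S(1−α)/4 = 29.32 W m⁻² → T_e = 150.8 K.
Each opaque layer satisfies 2T_j⁴ = T_{j−1}⁴ + T_{j+1}⁴, giving T_k⁴ = (N+1−k)T_e⁴.
With k = 2: T_2 = (2+1−2)^¼·150.8 K = 150.8 K.

151 kelvin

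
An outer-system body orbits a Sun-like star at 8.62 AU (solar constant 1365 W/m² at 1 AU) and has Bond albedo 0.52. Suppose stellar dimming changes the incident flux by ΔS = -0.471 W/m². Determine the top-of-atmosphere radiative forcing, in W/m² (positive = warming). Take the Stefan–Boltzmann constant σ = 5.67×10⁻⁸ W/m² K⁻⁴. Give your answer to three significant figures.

-0.0565 W/m²

By the inverse-square law, S = 1365/8.62² = 18.37 W/m².
Only a fraction (1−α) is absorbed and it's spread over 4πR², so ΔF = (1−α)ΔS/4 = -0.05652 W/m².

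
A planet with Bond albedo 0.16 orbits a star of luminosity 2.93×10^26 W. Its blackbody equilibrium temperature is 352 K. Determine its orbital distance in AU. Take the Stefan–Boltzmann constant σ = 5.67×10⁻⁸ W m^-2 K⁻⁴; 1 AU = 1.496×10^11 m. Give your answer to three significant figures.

Required flux: S = 4σT⁴/(1−α) = 4145 W m^-2.
From L = 4πd²S, d = √(2.93×10^26/(4π·4145)) = 7.500×10^10 m = 0.5013 AU.

0.501 AU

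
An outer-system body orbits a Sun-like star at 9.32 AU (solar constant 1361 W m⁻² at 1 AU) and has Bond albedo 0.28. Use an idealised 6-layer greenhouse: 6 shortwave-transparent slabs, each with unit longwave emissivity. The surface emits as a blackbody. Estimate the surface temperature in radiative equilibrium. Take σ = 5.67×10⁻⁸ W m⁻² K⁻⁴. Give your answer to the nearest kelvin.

Flux at the orbit: S = 1361/(9.32)² = 15.67 W m⁻².
The effective emission temperature is T_e = [S(1−α)/(4σ)]^¼ = 83.98 K.
Layer-by-layer balance gives σT_s⁴ = (N+1)σT_e⁴, so T_s = 7^¼·83.98 = 136.6 K.

137 K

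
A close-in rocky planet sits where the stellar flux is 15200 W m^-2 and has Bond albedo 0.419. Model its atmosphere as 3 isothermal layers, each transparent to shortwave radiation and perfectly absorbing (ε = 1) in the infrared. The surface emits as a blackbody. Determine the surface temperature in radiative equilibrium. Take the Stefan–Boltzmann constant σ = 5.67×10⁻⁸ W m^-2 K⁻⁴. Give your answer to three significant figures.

628 K

The effective emission temperature is T_e = [S(1−α)/(4σ)]^¼ = 444.2 K.
Layer-by-layer balance gives σT_s⁴ = (N+1)σT_e⁴, so T_s = 4^¼·444.2 = 628.2 K.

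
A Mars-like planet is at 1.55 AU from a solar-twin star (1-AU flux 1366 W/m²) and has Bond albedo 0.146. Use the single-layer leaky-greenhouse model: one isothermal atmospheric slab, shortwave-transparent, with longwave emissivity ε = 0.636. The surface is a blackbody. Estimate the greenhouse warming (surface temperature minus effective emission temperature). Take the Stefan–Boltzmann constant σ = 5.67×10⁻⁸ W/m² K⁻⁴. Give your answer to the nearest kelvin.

Irradiance scales as 1/d², so S = 1366 W/m² × (1/1.55)² = 568.6 W/m².
Effective emission temperature (TOA balance): σT_e⁴ = S(1−α)/4 = 121.4 W/m² → T_e = 215.1 K.
Surface balance with a leaky layer gives σT_s⁴ = σT_e⁴·2/(2−ε), so T_s = T_e·[2/(2−0.636)]^(1/4) = 236.7 K.
The atmosphere warms the surface by 21.60 K.

22 K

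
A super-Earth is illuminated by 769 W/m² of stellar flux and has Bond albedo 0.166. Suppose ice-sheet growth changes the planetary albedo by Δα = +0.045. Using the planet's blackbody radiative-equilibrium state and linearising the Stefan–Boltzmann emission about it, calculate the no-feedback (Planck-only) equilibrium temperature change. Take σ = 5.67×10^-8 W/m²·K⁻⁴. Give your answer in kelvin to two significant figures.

The baseline emission temperature is T_e = 230.6 K.
The change in absorbed flux is Δ[S(1−α)/4] = −SΔα/4 = -8.651 W/m².
Linearising σT⁴ gives d(σT⁴)/dT = 4σT_e³ = 2.781 W/m² per K.
So ΔT₀ = -8.651/2.781 = -3.11 K.

-3.1 K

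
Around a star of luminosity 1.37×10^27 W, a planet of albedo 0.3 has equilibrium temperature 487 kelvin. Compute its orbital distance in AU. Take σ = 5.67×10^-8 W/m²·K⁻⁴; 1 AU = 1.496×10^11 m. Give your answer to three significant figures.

Required flux: S = 4σT⁴/(1−α) = 18220 W/m².
Then d = [L/(4πS)]^(1/2) = 7.734×10^10 m, i.e. 0.5170 AU.

0.517 AU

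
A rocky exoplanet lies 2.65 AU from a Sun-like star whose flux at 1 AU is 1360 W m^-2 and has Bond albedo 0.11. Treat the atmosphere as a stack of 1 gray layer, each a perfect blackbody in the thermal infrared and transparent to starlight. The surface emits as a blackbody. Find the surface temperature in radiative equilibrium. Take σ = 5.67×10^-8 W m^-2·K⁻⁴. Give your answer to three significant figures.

Flux at the orbit: S = 1360/(2.65)² = 193.7 W m^-2.
The effective emission temperature is T_e = [S(1−α)/(4σ)]^¼ = 166.0 K.
For an N-layer opaque stack, T_s⁴ = (N+1)T_e⁴, hence T_s = (2)^(1/4)×166.0 K = 197.4 K.

197 K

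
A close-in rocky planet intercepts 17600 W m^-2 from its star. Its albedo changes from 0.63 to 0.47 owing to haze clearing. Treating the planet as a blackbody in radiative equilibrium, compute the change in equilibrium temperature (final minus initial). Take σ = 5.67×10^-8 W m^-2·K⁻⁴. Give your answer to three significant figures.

38.7 kelvin

Before: T₁ = [17600·0.37/(4σ)]^(1/4) = 411.6 K.
With α = 0.47, T₂ = 450.3 K.
ΔT = T₂ − T₁ = 38.70 K.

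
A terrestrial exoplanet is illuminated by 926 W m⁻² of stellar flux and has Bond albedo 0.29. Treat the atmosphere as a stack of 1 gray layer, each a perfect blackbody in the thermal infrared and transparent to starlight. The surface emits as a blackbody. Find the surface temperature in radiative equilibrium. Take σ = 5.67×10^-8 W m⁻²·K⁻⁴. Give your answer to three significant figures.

The effective emission temperature is T_e = [S(1−α)/(4σ)]^¼ = 232.0 K.
For an N-layer opaque stack, T_s⁴ = (N+1)T_e⁴, hence T_s = (2)^(1/4)×232.0 K = 275.9 K.

276 K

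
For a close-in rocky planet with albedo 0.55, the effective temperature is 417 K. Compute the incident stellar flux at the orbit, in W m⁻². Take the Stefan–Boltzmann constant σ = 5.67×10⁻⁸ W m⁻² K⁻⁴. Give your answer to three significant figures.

15200 W m⁻²

Invert the energy balance for S: S = 4σT⁴/(1−α).
The emitted flux is σT⁴ = 1714 W m⁻².
S = 4·1714/0.45 = 15240 W m⁻².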